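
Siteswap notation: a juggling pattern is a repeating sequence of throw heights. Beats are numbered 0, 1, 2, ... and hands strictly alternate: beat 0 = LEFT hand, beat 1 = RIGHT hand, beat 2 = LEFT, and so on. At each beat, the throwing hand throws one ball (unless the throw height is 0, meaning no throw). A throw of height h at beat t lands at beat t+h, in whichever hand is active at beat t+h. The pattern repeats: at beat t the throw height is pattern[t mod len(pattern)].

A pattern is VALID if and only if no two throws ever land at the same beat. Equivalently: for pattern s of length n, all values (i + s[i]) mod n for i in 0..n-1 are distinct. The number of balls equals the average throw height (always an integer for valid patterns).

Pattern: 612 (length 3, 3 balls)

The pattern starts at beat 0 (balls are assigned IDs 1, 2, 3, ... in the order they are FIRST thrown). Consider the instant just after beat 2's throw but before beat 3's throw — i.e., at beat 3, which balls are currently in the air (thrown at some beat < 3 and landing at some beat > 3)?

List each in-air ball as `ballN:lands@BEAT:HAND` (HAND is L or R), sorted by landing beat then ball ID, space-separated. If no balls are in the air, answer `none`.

Answer: ball2:lands@4:L ball1:lands@6:L

Derivation:
Beat 0 (L): throw ball1 h=6 -> lands@6:L; in-air after throw: [b1@6:L]
Beat 1 (R): throw ball2 h=1 -> lands@2:L; in-air after throw: [b2@2:L b1@6:L]
Beat 2 (L): throw ball2 h=2 -> lands@4:L; in-air after throw: [b2@4:L b1@6:L]
Beat 3 (R): throw ball3 h=6 -> lands@9:R; in-air after throw: [b2@4:L b1@6:L b3@9:R]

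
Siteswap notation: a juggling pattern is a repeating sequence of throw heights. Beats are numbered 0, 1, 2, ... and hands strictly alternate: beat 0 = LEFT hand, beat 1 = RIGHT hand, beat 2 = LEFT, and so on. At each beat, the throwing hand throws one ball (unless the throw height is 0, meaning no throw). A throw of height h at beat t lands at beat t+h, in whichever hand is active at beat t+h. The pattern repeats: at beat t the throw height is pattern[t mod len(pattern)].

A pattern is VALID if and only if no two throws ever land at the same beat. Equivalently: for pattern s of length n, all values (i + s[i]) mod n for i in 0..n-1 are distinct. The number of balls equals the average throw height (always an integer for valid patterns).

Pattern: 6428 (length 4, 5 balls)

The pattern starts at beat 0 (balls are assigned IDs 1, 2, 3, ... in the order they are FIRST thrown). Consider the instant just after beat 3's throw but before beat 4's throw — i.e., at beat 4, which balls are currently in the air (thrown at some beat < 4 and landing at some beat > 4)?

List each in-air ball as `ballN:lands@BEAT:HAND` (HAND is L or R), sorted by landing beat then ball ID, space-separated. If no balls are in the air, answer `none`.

Answer: ball2:lands@5:R ball1:lands@6:L ball4:lands@11:R

Derivation:
Beat 0 (L): throw ball1 h=6 -> lands@6:L; in-air after throw: [b1@6:L]
Beat 1 (R): throw ball2 h=4 -> lands@5:R; in-air after throw: [b2@5:R b1@6:L]
Beat 2 (L): throw ball3 h=2 -> lands@4:L; in-air after throw: [b3@4:L b2@5:R b1@6:L]
Beat 3 (R): throw ball4 h=8 -> lands@11:R; in-air after throw: [b3@4:L b2@5:R b1@6:L b4@11:R]
Beat 4 (L): throw ball3 h=6 -> lands@10:L; in-air after throw: [b2@5:R b1@6:L b3@10:L b4@11:R]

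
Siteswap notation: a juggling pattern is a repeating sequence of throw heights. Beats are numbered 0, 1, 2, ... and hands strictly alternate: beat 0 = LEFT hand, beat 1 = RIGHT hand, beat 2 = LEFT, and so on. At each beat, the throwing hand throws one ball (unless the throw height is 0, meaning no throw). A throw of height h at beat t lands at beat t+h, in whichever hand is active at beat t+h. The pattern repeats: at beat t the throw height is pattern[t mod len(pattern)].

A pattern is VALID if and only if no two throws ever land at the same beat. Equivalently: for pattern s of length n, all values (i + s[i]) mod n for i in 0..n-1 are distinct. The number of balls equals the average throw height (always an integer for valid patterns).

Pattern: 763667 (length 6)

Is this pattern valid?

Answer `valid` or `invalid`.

i=0: (i + s[i]) mod n = (0 + 7) mod 6 = 1
i=1: (i + s[i]) mod n = (1 + 6) mod 6 = 1
i=2: (i + s[i]) mod n = (2 + 3) mod 6 = 5
i=3: (i + s[i]) mod n = (3 + 6) mod 6 = 3
i=4: (i + s[i]) mod n = (4 + 6) mod 6 = 4
i=5: (i + s[i]) mod n = (5 + 7) mod 6 = 0
Residues: [1, 1, 5, 3, 4, 0], distinct: False

Answer: invalid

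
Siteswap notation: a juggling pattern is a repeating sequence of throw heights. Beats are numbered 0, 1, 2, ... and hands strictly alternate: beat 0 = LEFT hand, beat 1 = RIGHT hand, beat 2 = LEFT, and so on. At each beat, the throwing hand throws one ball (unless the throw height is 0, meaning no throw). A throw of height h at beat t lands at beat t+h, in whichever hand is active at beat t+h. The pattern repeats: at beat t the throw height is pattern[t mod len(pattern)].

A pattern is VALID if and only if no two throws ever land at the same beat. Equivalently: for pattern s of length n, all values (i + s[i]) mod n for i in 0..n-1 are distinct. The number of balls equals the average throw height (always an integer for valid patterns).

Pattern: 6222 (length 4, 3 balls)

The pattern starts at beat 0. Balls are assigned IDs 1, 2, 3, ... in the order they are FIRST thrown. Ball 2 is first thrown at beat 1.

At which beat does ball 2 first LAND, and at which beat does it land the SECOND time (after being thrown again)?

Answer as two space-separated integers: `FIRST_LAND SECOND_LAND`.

Answer: 3 5

Derivation:
Beat 0 (L): throw ball1 h=6 -> lands@6:L; in-air after throw: [b1@6:L]
Beat 1 (R): throw ball2 h=2 -> lands@3:R; in-air after throw: [b2@3:R b1@6:L]
Beat 2 (L): throw ball3 h=2 -> lands@4:L; in-air after throw: [b2@3:R b3@4:L b1@6:L]
Beat 3 (R): throw ball2 h=2 -> lands@5:R; in-air after throw: [b3@4:L b2@5:R b1@6:L]
Beat 4 (L): throw ball3 h=6 -> lands@10:L; in-air after throw: [b2@5:R b1@6:L b3@10:L]
Beat 5 (R): throw ball2 h=2 -> lands@7:R; in-air after throw: [b1@6:L b2@7:R b3@10:L]
Ball 2: thrown@1 h=2 -> first land @3; rethrown@3 h=2 -> second land @5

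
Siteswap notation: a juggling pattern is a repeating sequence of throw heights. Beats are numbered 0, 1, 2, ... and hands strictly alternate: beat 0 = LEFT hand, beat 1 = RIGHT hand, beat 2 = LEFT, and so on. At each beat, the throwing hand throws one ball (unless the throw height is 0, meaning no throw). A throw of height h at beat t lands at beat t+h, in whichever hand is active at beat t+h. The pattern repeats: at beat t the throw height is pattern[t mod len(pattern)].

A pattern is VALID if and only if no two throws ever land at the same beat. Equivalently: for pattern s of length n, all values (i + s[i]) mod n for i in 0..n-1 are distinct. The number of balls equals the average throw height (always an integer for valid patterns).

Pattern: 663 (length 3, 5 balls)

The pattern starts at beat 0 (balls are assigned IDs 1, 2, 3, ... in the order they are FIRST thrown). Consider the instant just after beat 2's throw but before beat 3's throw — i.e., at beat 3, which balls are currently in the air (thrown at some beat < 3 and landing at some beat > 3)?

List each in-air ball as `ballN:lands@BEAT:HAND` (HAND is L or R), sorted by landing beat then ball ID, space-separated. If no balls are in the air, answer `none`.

Answer: ball3:lands@5:R ball1:lands@6:L ball2:lands@7:R

Derivation:
Beat 0 (L): throw ball1 h=6 -> lands@6:L; in-air after throw: [b1@6:L]
Beat 1 (R): throw ball2 h=6 -> lands@7:R; in-air after throw: [b1@6:L b2@7:R]
Beat 2 (L): throw ball3 h=3 -> lands@5:R; in-air after throw: [b3@5:R b1@6:L b2@7:R]
Beat 3 (R): throw ball4 h=6 -> lands@9:R; in-air after throw: [b3@5:R b1@6:L b2@7:R b4@9:R]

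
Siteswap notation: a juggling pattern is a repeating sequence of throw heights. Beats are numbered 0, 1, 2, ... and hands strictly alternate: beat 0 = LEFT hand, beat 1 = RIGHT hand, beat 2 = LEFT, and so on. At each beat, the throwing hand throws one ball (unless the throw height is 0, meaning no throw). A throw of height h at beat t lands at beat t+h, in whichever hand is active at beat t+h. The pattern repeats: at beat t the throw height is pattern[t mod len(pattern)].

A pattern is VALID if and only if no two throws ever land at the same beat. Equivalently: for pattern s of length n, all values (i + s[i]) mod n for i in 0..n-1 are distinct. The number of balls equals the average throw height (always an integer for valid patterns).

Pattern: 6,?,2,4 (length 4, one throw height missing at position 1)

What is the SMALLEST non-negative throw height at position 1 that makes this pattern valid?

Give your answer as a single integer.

Answer: 0

Derivation:
i=0: (0 + 6) mod 4 = 2
i=1: s[i]=? (unknown)
i=2: (2 + 2) mod 4 = 0
i=3: (3 + 4) mod 4 = 3
Known residues: [0, 2, 3]; need a permutation of 0..3, so missing residue r = 1
Need (1 + s) mod 4 = 1; smallest s = (1 - 1) mod 4 = 0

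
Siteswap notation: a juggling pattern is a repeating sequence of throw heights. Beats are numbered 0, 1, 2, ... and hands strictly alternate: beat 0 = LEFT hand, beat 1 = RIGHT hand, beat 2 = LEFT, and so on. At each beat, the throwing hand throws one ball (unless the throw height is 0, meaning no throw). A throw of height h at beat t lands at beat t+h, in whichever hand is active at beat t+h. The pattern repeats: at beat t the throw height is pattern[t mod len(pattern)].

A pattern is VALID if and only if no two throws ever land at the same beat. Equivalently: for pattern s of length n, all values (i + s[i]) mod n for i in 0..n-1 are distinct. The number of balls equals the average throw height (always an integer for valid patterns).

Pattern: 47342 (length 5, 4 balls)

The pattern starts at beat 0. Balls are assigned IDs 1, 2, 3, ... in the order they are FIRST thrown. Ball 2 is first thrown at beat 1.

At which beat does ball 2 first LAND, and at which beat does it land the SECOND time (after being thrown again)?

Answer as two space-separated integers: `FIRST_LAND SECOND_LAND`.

Answer: 8 12

Derivation:
Beat 0 (L): throw ball1 h=4 -> lands@4:L; in-air after throw: [b1@4:L]
Beat 1 (R): throw ball2 h=7 -> lands@8:L; in-air after throw: [b1@4:L b2@8:L]
Beat 2 (L): throw ball3 h=3 -> lands@5:R; in-air after throw: [b1@4:L b3@5:R b2@8:L]
Beat 3 (R): throw ball4 h=4 -> lands@7:R; in-air after throw: [b1@4:L b3@5:R b4@7:R b2@8:L]
Beat 4 (L): throw ball1 h=2 -> lands@6:L; in-air after throw: [b3@5:R b1@6:L b4@7:R b2@8:L]
Beat 5 (R): throw ball3 h=4 -> lands@9:R; in-air after throw: [b1@6:L b4@7:R b2@8:L b3@9:R]
Beat 6 (L): throw ball1 h=7 -> lands@13:R; in-air after throw: [b4@7:R b2@8:L b3@9:R b1@13:R]
Beat 7 (R): throw ball4 h=3 -> lands@10:L; in-air after throw: [b2@8:L b3@9:R b4@10:L b1@13:R]
Beat 8 (L): throw ball2 h=4 -> lands@12:L; in-air after throw: [b3@9:R b4@10:L b2@12:L b1@13:R]
Beat 9 (R): throw ball3 h=2 -> lands@11:R; in-air after throw: [b4@10:L b3@11:R b2@12:L b1@13:R]
Beat 10 (L): throw ball4 h=4 -> lands@14:L; in-air after throw: [b3@11:R b2@12:L b1@13:R b4@14:L]
Beat 11 (R): throw ball3 h=7 -> lands@18:L; in-air after throw: [b2@12:L b1@13:R b4@14:L b3@18:L]
Beat 12 (L): throw ball2 h=3 -> lands@15:R; in-air after throw: [b1@13:R b4@14:L b2@15:R b3@18:L]
Ball 2: thrown@1 h=7 -> first land @8; rethrown@8 h=4 -> second land @12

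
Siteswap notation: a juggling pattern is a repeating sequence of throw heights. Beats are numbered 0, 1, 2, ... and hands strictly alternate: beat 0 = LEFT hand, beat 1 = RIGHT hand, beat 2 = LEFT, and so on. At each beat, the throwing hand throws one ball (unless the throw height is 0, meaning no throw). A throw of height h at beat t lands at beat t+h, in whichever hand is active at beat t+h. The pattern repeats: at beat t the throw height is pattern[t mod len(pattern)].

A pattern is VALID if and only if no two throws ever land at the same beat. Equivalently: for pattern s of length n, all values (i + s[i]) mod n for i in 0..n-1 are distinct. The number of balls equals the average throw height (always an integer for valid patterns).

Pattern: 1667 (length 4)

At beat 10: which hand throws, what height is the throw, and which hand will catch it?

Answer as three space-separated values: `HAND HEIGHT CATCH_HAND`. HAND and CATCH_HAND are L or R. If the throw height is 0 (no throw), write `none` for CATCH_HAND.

Beat 10: 10 mod 2 = 0, so hand = L
Throw height = pattern[10 mod 4] = pattern[2] = 6
Lands at beat 10+6=16, 16 mod 2 = 0, so catch hand = L

Answer: L 6 L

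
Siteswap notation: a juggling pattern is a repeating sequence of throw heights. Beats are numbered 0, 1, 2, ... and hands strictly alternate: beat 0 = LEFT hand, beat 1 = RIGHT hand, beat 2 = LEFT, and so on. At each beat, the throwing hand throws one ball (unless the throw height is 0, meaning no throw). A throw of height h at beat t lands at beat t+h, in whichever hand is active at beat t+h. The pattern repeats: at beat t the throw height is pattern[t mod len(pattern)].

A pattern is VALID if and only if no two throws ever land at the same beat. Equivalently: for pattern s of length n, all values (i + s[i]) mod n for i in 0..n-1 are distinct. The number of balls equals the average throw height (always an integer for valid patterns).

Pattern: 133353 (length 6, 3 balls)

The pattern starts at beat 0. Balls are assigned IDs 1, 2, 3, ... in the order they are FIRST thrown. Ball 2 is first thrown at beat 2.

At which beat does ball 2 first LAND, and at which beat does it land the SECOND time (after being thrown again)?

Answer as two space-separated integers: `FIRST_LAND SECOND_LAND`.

Answer: 5 8

Derivation:
Beat 0 (L): throw ball1 h=1 -> lands@1:R; in-air after throw: [b1@1:R]
Beat 1 (R): throw ball1 h=3 -> lands@4:L; in-air after throw: [b1@4:L]
Beat 2 (L): throw ball2 h=3 -> lands@5:R; in-air after throw: [b1@4:L b2@5:R]
Beat 3 (R): throw ball3 h=3 -> lands@6:L; in-air after throw: [b1@4:L b2@5:R b3@6:L]
Beat 4 (L): throw ball1 h=5 -> lands@9:R; in-air after throw: [b2@5:R b3@6:L b1@9:R]
Beat 5 (R): throw ball2 h=3 -> lands@8:L; in-air after throw: [b3@6:L b2@8:L b1@9:R]
Beat 6 (L): throw ball3 h=1 -> lands@7:R; in-air after throw: [b3@7:R b2@8:L b1@9:R]
Beat 7 (R): throw ball3 h=3 -> lands@10:L; in-air after throw: [b2@8:L b1@9:R b3@10:L]
Beat 8 (L): throw ball2 h=3 -> lands@11:R; in-air after throw: [b1@9:R b3@10:L b2@11:R]
Ball 2: thrown@2 h=3 -> first land @5; rethrown@5 h=3 -> second land @8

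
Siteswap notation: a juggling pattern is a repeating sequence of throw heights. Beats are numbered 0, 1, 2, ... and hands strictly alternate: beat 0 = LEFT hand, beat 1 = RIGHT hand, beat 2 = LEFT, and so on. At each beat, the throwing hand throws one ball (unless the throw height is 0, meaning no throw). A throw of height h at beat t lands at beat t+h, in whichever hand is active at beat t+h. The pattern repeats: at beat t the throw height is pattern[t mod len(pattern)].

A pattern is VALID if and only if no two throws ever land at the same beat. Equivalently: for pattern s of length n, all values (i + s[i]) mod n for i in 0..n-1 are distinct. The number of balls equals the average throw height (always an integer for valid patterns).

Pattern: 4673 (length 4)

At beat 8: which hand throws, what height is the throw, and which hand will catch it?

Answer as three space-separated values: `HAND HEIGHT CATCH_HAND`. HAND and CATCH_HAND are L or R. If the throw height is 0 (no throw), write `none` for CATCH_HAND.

Beat 8: 8 mod 2 = 0, so hand = L
Throw height = pattern[8 mod 4] = pattern[0] = 4
Lands at beat 8+4=12, 12 mod 2 = 0, so catch hand = L

Answer: L 4 L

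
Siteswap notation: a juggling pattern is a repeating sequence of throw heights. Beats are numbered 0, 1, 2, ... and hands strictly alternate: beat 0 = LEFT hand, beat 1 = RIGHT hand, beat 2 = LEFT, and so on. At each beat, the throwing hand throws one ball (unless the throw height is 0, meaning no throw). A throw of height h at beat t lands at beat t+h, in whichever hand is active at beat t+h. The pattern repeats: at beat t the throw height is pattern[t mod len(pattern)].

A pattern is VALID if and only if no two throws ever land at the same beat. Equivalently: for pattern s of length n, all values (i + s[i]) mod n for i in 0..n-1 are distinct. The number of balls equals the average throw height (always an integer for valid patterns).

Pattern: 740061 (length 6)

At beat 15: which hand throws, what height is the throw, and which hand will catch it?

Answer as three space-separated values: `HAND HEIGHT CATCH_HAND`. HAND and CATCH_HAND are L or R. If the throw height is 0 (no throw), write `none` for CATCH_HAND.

Beat 15: 15 mod 2 = 1, so hand = R
Throw height = pattern[15 mod 6] = pattern[3] = 0

Answer: R 0 none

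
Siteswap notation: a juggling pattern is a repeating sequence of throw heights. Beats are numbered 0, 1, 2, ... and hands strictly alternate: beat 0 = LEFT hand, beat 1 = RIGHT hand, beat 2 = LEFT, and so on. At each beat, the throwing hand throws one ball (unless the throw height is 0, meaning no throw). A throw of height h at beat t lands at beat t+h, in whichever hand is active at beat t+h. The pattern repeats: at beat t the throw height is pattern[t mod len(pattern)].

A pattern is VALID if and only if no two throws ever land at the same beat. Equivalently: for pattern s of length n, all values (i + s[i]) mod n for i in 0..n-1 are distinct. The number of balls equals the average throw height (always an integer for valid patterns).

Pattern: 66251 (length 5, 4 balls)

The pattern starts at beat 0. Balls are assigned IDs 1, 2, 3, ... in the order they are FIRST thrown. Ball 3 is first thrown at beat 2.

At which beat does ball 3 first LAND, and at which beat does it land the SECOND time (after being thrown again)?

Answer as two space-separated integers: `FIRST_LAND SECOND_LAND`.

Beat 0 (L): throw ball1 h=6 -> lands@6:L; in-air after throw: [b1@6:L]
Beat 1 (R): throw ball2 h=6 -> lands@7:R; in-air after throw: [b1@6:L b2@7:R]
Beat 2 (L): throw ball3 h=2 -> lands@4:L; in-air after throw: [b3@4:L b1@6:L b2@7:R]
Beat 3 (R): throw ball4 h=5 -> lands@8:L; in-air after throw: [b3@4:L b1@6:L b2@7:R b4@8:L]
Beat 4 (L): throw ball3 h=1 -> lands@5:R; in-air after throw: [b3@5:R b1@6:L b2@7:R b4@8:L]
Beat 5 (R): throw ball3 h=6 -> lands@11:R; in-air after throw: [b1@6:L b2@7:R b4@8:L b3@11:R]
Ball 3: thrown@2 h=2 -> first land @4; rethrown@4 h=1 -> second land @5

Answer: 4 5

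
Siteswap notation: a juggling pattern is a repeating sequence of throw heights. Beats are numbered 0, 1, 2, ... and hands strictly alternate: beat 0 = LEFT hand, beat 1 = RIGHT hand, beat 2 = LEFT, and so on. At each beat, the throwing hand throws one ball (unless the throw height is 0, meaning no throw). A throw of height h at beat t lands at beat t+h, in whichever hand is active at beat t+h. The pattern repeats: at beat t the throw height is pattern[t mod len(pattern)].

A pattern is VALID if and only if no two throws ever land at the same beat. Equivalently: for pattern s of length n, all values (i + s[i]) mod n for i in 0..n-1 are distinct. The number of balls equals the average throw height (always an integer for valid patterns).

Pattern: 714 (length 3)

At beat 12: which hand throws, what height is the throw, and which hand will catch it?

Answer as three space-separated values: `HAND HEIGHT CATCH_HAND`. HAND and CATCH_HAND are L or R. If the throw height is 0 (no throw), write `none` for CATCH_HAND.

Answer: L 7 R

Derivation:
Beat 12: 12 mod 2 = 0, so hand = L
Throw height = pattern[12 mod 3] = pattern[0] = 7
Lands at beat 12+7=19, 19 mod 2 = 1, so catch hand = R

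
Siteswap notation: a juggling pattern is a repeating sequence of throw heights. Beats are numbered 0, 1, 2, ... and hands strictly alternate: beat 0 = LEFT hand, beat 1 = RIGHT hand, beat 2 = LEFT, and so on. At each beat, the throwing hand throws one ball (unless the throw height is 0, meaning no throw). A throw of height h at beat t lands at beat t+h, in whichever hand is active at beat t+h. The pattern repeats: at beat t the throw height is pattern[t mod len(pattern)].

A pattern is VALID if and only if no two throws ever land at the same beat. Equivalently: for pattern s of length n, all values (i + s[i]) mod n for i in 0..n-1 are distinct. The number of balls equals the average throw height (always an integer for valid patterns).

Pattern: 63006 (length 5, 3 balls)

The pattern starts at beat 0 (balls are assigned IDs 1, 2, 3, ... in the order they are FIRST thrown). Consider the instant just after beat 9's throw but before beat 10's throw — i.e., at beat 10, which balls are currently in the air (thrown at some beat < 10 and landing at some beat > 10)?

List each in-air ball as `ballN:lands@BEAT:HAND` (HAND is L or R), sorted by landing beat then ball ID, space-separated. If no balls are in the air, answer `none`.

Answer: ball3:lands@11:R ball1:lands@15:R

Derivation:
Beat 0 (L): throw ball1 h=6 -> lands@6:L; in-air after throw: [b1@6:L]
Beat 1 (R): throw ball2 h=3 -> lands@4:L; in-air after throw: [b2@4:L b1@6:L]
Beat 4 (L): throw ball2 h=6 -> lands@10:L; in-air after throw: [b1@6:L b2@10:L]
Beat 5 (R): throw ball3 h=6 -> lands@11:R; in-air after throw: [b1@6:L b2@10:L b3@11:R]
Beat 6 (L): throw ball1 h=3 -> lands@9:R; in-air after throw: [b1@9:R b2@10:L b3@11:R]
Beat 9 (R): throw ball1 h=6 -> lands@15:R; in-air after throw: [b2@10:L b3@11:R b1@15:R]
Beat 10 (L): throw ball2 h=6 -> lands@16:L; in-air after throw: [b3@11:R b1@15:R b2@16:L]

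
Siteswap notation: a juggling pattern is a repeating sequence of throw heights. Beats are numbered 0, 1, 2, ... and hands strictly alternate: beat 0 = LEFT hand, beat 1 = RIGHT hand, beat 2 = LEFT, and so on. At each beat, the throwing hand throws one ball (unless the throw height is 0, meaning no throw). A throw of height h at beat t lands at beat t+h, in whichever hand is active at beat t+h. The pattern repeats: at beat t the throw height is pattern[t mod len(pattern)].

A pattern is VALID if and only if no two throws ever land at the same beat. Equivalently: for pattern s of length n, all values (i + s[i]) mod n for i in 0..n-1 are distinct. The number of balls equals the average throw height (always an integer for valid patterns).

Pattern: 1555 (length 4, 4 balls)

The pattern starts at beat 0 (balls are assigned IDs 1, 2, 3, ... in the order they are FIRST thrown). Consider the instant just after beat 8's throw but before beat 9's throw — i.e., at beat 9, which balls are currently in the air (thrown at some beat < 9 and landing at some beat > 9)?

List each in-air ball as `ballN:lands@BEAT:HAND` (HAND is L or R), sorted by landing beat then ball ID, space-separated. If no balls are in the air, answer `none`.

Answer: ball4:lands@10:L ball1:lands@11:R ball2:lands@12:L

Derivation:
Beat 0 (L): throw ball1 h=1 -> lands@1:R; in-air after throw: [b1@1:R]
Beat 1 (R): throw ball1 h=5 -> lands@6:L; in-air after throw: [b1@6:L]
Beat 2 (L): throw ball2 h=5 -> lands@7:R; in-air after throw: [b1@6:L b2@7:R]
Beat 3 (R): throw ball3 h=5 -> lands@8:L; in-air after throw: [b1@6:L b2@7:R b3@8:L]
Beat 4 (L): throw ball4 h=1 -> lands@5:R; in-air after throw: [b4@5:R b1@6:L b2@7:R b3@8:L]
Beat 5 (R): throw ball4 h=5 -> lands@10:L; in-air after throw: [b1@6:L b2@7:R b3@8:L b4@10:L]
Beat 6 (L): throw ball1 h=5 -> lands@11:R; in-air after throw: [b2@7:R b3@8:L b4@10:L b1@11:R]
Beat 7 (R): throw ball2 h=5 -> lands@12:L; in-air after throw: [b3@8:L b4@10:L b1@11:R b2@12:L]
Beat 8 (L): throw ball3 h=1 -> lands@9:R; in-air after throw: [b3@9:R b4@10:L b1@11:R b2@12:L]
Beat 9 (R): throw ball3 h=5 -> lands@14:L; in-air after throw: [b4@10:L b1@11:R b2@12:L b3@14:L]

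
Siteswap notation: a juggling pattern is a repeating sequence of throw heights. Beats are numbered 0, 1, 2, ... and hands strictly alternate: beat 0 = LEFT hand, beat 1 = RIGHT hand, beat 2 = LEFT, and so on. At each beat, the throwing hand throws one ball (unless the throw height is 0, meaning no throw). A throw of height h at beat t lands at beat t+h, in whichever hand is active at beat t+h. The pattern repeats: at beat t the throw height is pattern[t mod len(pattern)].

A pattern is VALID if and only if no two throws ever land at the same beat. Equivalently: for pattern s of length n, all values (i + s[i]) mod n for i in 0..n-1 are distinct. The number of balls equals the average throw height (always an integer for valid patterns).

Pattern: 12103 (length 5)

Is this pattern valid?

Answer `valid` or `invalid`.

i=0: (i + s[i]) mod n = (0 + 1) mod 5 = 1
i=1: (i + s[i]) mod n = (1 + 2) mod 5 = 3
i=2: (i + s[i]) mod n = (2 + 1) mod 5 = 3
i=3: (i + s[i]) mod n = (3 + 0) mod 5 = 3
i=4: (i + s[i]) mod n = (4 + 3) mod 5 = 2
Residues: [1, 3, 3, 3, 2], distinct: False

Answer: invalid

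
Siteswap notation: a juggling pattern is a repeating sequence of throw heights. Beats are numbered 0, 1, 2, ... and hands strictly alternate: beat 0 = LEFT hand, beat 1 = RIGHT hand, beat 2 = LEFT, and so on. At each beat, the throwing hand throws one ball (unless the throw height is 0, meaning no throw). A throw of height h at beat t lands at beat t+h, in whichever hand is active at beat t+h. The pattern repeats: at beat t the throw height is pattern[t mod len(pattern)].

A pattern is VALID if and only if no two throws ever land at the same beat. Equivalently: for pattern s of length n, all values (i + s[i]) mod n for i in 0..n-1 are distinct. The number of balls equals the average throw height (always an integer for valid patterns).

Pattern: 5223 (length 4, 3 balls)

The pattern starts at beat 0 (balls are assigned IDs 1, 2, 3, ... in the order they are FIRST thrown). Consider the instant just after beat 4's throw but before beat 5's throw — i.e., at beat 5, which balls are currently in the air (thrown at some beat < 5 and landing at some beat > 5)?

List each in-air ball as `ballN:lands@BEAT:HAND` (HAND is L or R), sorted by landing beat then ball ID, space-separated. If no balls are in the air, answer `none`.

Beat 0 (L): throw ball1 h=5 -> lands@5:R; in-air after throw: [b1@5:R]
Beat 1 (R): throw ball2 h=2 -> lands@3:R; in-air after throw: [b2@3:R b1@5:R]
Beat 2 (L): throw ball3 h=2 -> lands@4:L; in-air after throw: [b2@3:R b3@4:L b1@5:R]
Beat 3 (R): throw ball2 h=3 -> lands@6:L; in-air after throw: [b3@4:L b1@5:R b2@6:L]
Beat 4 (L): throw ball3 h=5 -> lands@9:R; in-air after throw: [b1@5:R b2@6:L b3@9:R]
Beat 5 (R): throw ball1 h=2 -> lands@7:R; in-air after throw: [b2@6:L b1@7:R b3@9:R]

Answer: ball2:lands@6:L ball3:lands@9:R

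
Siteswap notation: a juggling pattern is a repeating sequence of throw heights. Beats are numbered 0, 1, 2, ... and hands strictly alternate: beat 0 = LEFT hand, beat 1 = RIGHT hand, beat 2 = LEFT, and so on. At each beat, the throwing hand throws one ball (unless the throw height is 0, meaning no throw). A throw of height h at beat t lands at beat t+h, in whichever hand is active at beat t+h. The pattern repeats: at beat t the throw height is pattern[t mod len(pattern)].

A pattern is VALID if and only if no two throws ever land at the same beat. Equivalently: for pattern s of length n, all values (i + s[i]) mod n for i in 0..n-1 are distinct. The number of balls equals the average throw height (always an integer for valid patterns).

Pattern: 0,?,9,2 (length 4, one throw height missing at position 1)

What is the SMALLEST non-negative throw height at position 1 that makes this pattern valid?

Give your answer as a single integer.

i=0: (0 + 0) mod 4 = 0
i=1: s[i]=? (unknown)
i=2: (2 + 9) mod 4 = 3
i=3: (3 + 2) mod 4 = 1
Known residues: [0, 1, 3]; need a permutation of 0..3, so missing residue r = 2
Need (1 + s) mod 4 = 2; smallest s = (2 - 1) mod 4 = 1

Answer: 1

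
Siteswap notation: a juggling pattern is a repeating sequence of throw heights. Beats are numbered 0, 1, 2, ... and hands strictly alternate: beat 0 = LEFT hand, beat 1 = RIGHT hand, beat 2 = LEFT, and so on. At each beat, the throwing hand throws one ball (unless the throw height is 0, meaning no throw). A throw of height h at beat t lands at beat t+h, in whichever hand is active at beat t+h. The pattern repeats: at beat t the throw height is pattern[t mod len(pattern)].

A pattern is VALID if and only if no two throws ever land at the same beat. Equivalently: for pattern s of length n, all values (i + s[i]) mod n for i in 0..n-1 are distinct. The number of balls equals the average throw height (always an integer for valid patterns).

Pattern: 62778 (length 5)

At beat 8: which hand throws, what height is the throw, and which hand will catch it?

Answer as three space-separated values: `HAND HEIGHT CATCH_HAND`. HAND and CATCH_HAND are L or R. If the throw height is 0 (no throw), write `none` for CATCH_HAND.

Answer: L 7 R

Derivation:
Beat 8: 8 mod 2 = 0, so hand = L
Throw height = pattern[8 mod 5] = pattern[3] = 7
Lands at beat 8+7=15, 15 mod 2 = 1, so catch hand = R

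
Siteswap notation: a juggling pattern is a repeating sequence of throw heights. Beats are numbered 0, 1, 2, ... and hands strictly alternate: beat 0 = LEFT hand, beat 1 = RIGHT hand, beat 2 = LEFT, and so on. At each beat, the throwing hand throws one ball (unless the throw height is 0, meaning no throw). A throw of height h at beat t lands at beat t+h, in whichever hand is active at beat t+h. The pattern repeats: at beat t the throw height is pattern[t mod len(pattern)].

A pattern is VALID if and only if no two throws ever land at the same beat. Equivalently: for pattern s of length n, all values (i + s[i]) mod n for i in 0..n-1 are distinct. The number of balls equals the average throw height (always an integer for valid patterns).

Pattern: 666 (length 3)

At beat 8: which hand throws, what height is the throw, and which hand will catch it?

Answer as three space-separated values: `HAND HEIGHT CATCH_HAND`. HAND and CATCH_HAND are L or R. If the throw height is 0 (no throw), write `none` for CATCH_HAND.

Beat 8: 8 mod 2 = 0, so hand = L
Throw height = pattern[8 mod 3] = pattern[2] = 6
Lands at beat 8+6=14, 14 mod 2 = 0, so catch hand = L

Answer: L 6 L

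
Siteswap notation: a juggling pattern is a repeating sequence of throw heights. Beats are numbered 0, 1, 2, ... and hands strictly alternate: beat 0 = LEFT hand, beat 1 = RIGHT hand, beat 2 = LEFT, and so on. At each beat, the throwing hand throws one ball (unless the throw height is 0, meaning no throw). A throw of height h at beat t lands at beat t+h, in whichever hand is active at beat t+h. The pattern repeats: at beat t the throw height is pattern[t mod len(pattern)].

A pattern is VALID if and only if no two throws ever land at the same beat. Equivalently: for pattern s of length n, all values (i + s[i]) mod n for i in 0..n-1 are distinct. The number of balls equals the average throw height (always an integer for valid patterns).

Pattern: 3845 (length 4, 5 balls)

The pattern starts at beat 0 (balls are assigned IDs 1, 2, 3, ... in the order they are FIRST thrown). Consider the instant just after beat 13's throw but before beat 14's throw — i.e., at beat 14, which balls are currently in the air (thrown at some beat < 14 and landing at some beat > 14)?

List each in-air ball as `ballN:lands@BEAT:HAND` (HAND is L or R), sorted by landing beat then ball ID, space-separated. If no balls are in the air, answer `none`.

Beat 0 (L): throw ball1 h=3 -> lands@3:R; in-air after throw: [b1@3:R]
Beat 1 (R): throw ball2 h=8 -> lands@9:R; in-air after throw: [b1@3:R b2@9:R]
Beat 2 (L): throw ball3 h=4 -> lands@6:L; in-air after throw: [b1@3:R b3@6:L b2@9:R]
Beat 3 (R): throw ball1 h=5 -> lands@8:L; in-air after throw: [b3@6:L b1@8:L b2@9:R]
Beat 4 (L): throw ball4 h=3 -> lands@7:R; in-air after throw: [b3@6:L b4@7:R b1@8:L b2@9:R]
Beat 5 (R): throw ball5 h=8 -> lands@13:R; in-air after throw: [b3@6:L b4@7:R b1@8:L b2@9:R b5@13:R]
Beat 6 (L): throw ball3 h=4 -> lands@10:L; in-air after throw: [b4@7:R b1@8:L b2@9:R b3@10:L b5@13:R]
Beat 7 (R): throw ball4 h=5 -> lands@12:L; in-air after throw: [b1@8:L b2@9:R b3@10:L b4@12:L b5@13:R]
Beat 8 (L): throw ball1 h=3 -> lands@11:R; in-air after throw: [b2@9:R b3@10:L b1@11:R b4@12:L b5@13:R]
Beat 9 (R): throw ball2 h=8 -> lands@17:R; in-air after throw: [b3@10:L b1@11:R b4@12:L b5@13:R b2@17:R]
Beat 10 (L): throw ball3 h=4 -> lands@14:L; in-air after throw: [b1@11:R b4@12:L b5@13:R b3@14:L b2@17:R]
Beat 11 (R): throw ball1 h=5 -> lands@16:L; in-air after throw: [b4@12:L b5@13:R b3@14:L b1@16:L b2@17:R]
Beat 12 (L): throw ball4 h=3 -> lands@15:R; in-air after throw: [b5@13:R b3@14:L b4@15:R b1@16:L b2@17:R]
Beat 13 (R): throw ball5 h=8 -> lands@21:R; in-air after throw: [b3@14:L b4@15:R b1@16:L b2@17:R b5@21:R]
Beat 14 (L): throw ball3 h=4 -> lands@18:L; in-air after throw: [b4@15:R b1@16:L b2@17:R b3@18:L b5@21:R]

Answer: ball4:lands@15:R ball1:lands@16:L ball2:lands@17:R ball5:lands@21:R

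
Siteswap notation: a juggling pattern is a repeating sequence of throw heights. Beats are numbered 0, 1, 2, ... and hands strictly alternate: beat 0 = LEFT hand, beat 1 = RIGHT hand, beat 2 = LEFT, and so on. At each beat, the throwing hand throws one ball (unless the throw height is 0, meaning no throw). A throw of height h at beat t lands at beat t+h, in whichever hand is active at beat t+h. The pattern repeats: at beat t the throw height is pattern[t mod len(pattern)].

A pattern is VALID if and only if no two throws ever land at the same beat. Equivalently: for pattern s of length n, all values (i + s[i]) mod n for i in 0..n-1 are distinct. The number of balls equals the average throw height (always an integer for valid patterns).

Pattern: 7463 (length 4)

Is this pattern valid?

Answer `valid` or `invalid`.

i=0: (i + s[i]) mod n = (0 + 7) mod 4 = 3
i=1: (i + s[i]) mod n = (1 + 4) mod 4 = 1
i=2: (i + s[i]) mod n = (2 + 6) mod 4 = 0
i=3: (i + s[i]) mod n = (3 + 3) mod 4 = 2
Residues: [3, 1, 0, 2], distinct: True

Answer: valid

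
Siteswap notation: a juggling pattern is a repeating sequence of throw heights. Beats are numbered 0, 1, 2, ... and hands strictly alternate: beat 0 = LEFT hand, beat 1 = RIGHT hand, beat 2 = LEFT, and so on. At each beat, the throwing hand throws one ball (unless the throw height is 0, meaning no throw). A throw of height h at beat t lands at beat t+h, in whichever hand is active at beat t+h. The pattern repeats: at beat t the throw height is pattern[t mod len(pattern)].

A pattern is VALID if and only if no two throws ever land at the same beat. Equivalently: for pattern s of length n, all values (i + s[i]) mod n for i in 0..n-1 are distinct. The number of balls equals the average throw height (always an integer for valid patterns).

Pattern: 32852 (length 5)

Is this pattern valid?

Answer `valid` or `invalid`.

Answer: invalid

Derivation:
i=0: (i + s[i]) mod n = (0 + 3) mod 5 = 3
i=1: (i + s[i]) mod n = (1 + 2) mod 5 = 3
i=2: (i + s[i]) mod n = (2 + 8) mod 5 = 0
i=3: (i + s[i]) mod n = (3 + 5) mod 5 = 3
i=4: (i + s[i]) mod n = (4 + 2) mod 5 = 1
Residues: [3, 3, 0, 3, 1], distinct: False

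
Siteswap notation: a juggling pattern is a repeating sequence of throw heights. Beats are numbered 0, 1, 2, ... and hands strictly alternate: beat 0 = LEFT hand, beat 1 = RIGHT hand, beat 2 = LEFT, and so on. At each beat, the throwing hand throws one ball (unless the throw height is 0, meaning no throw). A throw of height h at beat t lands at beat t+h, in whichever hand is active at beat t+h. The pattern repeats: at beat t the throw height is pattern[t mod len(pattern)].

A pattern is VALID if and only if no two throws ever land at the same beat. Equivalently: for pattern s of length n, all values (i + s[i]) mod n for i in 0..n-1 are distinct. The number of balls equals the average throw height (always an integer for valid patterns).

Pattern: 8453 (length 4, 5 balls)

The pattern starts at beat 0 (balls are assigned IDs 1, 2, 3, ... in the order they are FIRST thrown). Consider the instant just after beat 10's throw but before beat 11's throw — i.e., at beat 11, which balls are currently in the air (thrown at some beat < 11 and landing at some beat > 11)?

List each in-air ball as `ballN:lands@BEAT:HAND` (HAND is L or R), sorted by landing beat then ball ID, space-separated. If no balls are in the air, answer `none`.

Beat 0 (L): throw ball1 h=8 -> lands@8:L; in-air after throw: [b1@8:L]
Beat 1 (R): throw ball2 h=4 -> lands@5:R; in-air after throw: [b2@5:R b1@8:L]
Beat 2 (L): throw ball3 h=5 -> lands@7:R; in-air after throw: [b2@5:R b3@7:R b1@8:L]
Beat 3 (R): throw ball4 h=3 -> lands@6:L; in-air after throw: [b2@5:R b4@6:L b3@7:R b1@8:L]
Beat 4 (L): throw ball5 h=8 -> lands@12:L; in-air after throw: [b2@5:R b4@6:L b3@7:R b1@8:L b5@12:L]
Beat 5 (R): throw ball2 h=4 -> lands@9:R; in-air after throw: [b4@6:L b3@7:R b1@8:L b2@9:R b5@12:L]
Beat 6 (L): throw ball4 h=5 -> lands@11:R; in-air after throw: [b3@7:R b1@8:L b2@9:R b4@11:R b5@12:L]
Beat 7 (R): throw ball3 h=3 -> lands@10:L; in-air after throw: [b1@8:L b2@9:R b3@10:L b4@11:R b5@12:L]
Beat 8 (L): throw ball1 h=8 -> lands@16:L; in-air after throw: [b2@9:R b3@10:L b4@11:R b5@12:L b1@16:L]
Beat 9 (R): throw ball2 h=4 -> lands@13:R; in-air after throw: [b3@10:L b4@11:R b5@12:L b2@13:R b1@16:L]
Beat 10 (L): throw ball3 h=5 -> lands@15:R; in-air after throw: [b4@11:R b5@12:L b2@13:R b3@15:R b1@16:L]
Beat 11 (R): throw ball4 h=3 -> lands@14:L; in-air after throw: [b5@12:L b2@13:R b4@14:L b3@15:R b1@16:L]

Answer: ball5:lands@12:L ball2:lands@13:R ball3:lands@15:R ball1:lands@16:L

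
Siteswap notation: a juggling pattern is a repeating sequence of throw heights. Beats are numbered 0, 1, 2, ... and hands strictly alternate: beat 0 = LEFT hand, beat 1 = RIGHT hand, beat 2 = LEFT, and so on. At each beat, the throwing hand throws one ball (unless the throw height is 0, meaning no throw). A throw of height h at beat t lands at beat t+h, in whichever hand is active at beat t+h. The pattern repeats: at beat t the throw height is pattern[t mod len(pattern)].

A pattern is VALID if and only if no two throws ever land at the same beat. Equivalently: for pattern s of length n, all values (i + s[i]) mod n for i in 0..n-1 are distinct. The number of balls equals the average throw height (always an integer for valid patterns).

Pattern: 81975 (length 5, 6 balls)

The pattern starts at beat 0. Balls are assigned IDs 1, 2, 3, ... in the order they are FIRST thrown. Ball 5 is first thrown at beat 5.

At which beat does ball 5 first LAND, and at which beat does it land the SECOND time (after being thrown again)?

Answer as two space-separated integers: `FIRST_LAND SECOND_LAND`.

Answer: 13 20

Derivation:
Beat 0 (L): throw ball1 h=8 -> lands@8:L; in-air after throw: [b1@8:L]
Beat 1 (R): throw ball2 h=1 -> lands@2:L; in-air after throw: [b2@2:L b1@8:L]
Beat 2 (L): throw ball2 h=9 -> lands@11:R; in-air after throw: [b1@8:L b2@11:R]
Beat 3 (R): throw ball3 h=7 -> lands@10:L; in-air after throw: [b1@8:L b3@10:L b2@11:R]
Beat 4 (L): throw ball4 h=5 -> lands@9:R; in-air after throw: [b1@8:L b4@9:R b3@10:L b2@11:R]
Beat 5 (R): throw ball5 h=8 -> lands@13:R; in-air after throw: [b1@8:L b4@9:R b3@10:L b2@11:R b5@13:R]
Beat 6 (L): throw ball6 h=1 -> lands@7:R; in-air after throw: [b6@7:R b1@8:L b4@9:R b3@10:L b2@11:R b5@13:R]
Beat 7 (R): throw ball6 h=9 -> lands@16:L; in-air after throw: [b1@8:L b4@9:R b3@10:L b2@11:R b5@13:R b6@16:L]
Beat 8 (L): throw ball1 h=7 -> lands@15:R; in-air after throw: [b4@9:R b3@10:L b2@11:R b5@13:R b1@15:R b6@16:L]
Beat 9 (R): throw ball4 h=5 -> lands@14:L; in-air after throw: [b3@10:L b2@11:R b5@13:R b4@14:L b1@15:R b6@16:L]
Beat 10 (L): throw ball3 h=8 -> lands@18:L; in-air after throw: [b2@11:R b5@13:R b4@14:L b1@15:R b6@16:L b3@18:L]
Beat 11 (R): throw ball2 h=1 -> lands@12:L; in-air after throw: [b2@12:L b5@13:R b4@14:L b1@15:R b6@16:L b3@18:L]
Beat 12 (L): throw ball2 h=9 -> lands@21:R; in-air after throw: [b5@13:R b4@14:L b1@15:R b6@16:L b3@18:L b2@21:R]
Beat 13 (R): throw ball5 h=7 -> lands@20:L; in-air after throw: [b4@14:L b1@15:R b6@16:L b3@18:L b5@20:L b2@21:R]
Beat 14 (L): throw ball4 h=5 -> lands@19:R; in-air after throw: [b1@15:R b6@16:L b3@18:L b4@19:R b5@20:L b2@21:R]
Beat 15 (R): throw ball1 h=8 -> lands@23:R; in-air after throw: [b6@16:L b3@18:L b4@19:R b5@20:L b2@21:R b1@23:R]
Beat 16 (L): throw ball6 h=1 -> lands@17:R; in-air after throw: [b6@17:R b3@18:L b4@19:R b5@20:L b2@21:R b1@23:R]
Beat 17 (R): throw ball6 h=9 -> lands@26:L; in-air after throw: [b3@18:L b4@19:R b5@20:L b2@21:R b1@23:R b6@26:L]
Beat 18 (L): throw ball3 h=7 -> lands@25:R; in-air after throw: [b4@19:R b5@20:L b2@21:R b1@23:R b3@25:R b6@26:L]
Beat 19 (R): throw ball4 h=5 -> lands@24:L; in-air after throw: [b5@20:L b2@21:R b1@23:R b4@24:L b3@25:R b6@26:L]
Beat 20 (L): throw ball5 h=8 -> lands@28:L; in-air after throw: [b2@21:R b1@23:R b4@24:L b3@25:R b6@26:L b5@28:L]
Ball 5: thrown@5 h=8 -> first land @13; rethrown@13 h=7 -> second land @20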